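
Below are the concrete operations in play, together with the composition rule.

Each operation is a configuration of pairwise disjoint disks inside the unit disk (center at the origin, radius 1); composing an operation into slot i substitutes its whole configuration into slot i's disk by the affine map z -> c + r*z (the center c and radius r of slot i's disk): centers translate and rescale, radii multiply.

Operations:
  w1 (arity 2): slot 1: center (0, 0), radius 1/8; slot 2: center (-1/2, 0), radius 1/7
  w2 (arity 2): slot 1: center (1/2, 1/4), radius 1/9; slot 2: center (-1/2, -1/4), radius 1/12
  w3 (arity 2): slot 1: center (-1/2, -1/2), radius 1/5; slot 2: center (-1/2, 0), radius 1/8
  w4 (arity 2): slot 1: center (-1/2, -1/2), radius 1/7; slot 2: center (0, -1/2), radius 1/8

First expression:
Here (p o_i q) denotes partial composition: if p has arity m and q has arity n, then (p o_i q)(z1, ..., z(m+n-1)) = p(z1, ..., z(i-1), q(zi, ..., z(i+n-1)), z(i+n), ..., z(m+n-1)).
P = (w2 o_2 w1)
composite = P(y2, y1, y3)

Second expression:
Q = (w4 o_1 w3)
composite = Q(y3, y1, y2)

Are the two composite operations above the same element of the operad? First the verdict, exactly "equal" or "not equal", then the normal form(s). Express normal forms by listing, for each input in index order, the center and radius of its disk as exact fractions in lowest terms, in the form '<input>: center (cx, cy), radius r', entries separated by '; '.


The first composite normalizes to y1: center (-1/2, -1/4), radius 1/96; y2: center (1/2, 1/4), radius 1/9; y3: center (-13/24, -1/4), radius 1/84
The second composite normalizes to y1: center (-4/7, -1/2), radius 1/56; y2: center (0, -1/2), radius 1/8; y3: center (-4/7, -4/7), radius 1/35
They disagree, so not equal.

not equal: they reduce to y1: center (-1/2, -1/4), radius 1/96; y2: center (1/2, 1/4), radius 1/9; y3: center (-13/24, -1/4), radius 1/84 and y1: center (-4/7, -1/2), radius 1/56; y2: center (0, -1/2), radius 1/8; y3: center (-4/7, -4/7), radius 1/35


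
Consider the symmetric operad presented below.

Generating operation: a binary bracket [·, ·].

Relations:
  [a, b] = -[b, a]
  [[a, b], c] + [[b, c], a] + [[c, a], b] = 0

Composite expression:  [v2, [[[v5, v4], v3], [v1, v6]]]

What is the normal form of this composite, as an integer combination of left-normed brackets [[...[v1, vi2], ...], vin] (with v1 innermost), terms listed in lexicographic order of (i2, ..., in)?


[[[[[v1, v6], v3], v4], v5], v2] - [[[[[v1, v6], v3], v5], v4], v2] - [[[[[v1, v6], v4], v5], v3], v2] + [[[[[v1, v6], v5], v4], v3], v2]

A multilinear Lie element is pinned by v1-initial words (v1 innermost).
Composite bracket: [v2, [[[v5, v4], v3], [v1, v6]]]
Applying ab - ba throughout gives 32 signed words (2^5 = 32).
Collect the words opening with v1:
  v1v6v3v4v5v2 (sign +1) contributes +[[[[[v1, v6], v3], v4], v5], v2]
  v1v6v3v5v4v2 (sign -1) contributes -[[[[[v1, v6], v3], v5], v4], v2]
  v1v6v4v5v3v2 (sign -1) contributes -[[[[[v1, v6], v4], v5], v3], v2]
  v1v6v5v4v3v2 (sign +1) contributes +[[[[[v1, v6], v5], v4], v3], v2]


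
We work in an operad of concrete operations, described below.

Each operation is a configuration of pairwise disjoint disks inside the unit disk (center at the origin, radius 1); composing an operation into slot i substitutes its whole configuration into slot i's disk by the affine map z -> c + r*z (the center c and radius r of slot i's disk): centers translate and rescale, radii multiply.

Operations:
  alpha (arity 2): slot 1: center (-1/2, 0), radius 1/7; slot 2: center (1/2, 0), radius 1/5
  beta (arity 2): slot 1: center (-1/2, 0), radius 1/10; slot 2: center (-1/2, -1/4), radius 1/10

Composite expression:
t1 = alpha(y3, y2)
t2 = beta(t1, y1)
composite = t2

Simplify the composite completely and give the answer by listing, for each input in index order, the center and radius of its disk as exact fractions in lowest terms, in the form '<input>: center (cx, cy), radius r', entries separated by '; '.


y1: center (-1/2, -1/4), radius 1/10; y2: center (-9/20, 0), radius 1/50; y3: center (-11/20, 0), radius 1/70

Follow each y-input down from beta: c' goes to c + r*c', radius to r*r'.
for y3, the 2-step affine chain lands on center (-11/20, 0), radius 1/70
for y2, the 2-step affine chain lands on center (-9/20, 0), radius 1/50
for y1, the 1-step affine chain lands on center (-1/2, -1/4), radius 1/10


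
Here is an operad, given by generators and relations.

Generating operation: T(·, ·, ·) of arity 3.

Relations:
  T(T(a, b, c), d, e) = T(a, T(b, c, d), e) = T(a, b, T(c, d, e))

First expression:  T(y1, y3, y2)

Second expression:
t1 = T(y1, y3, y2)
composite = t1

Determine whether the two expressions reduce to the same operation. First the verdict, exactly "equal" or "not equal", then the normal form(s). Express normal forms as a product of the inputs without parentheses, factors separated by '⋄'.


equal; the common form is y1 ⋄ y3 ⋄ y2

The first expression reduces to y1 ⋄ y3 ⋄ y2
The second expression reduces to y1 ⋄ y3 ⋄ y2
The forms coincide; equal.


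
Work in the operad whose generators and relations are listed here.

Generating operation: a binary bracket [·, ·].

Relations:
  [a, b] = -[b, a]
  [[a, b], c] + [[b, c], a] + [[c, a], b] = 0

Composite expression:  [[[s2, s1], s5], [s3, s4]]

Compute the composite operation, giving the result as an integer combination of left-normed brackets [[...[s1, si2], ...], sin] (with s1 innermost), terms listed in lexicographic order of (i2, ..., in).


-[[[[s1, s2], s5], s3], s4] + [[[[s1, s2], s5], s4], s3]

Skip Jacobi rewriting: expand, keep s1-initial words, read off terms.
Composite bracket: [[[s2, s1], s5], [s3, s4]]
Applying ab - ba throughout gives 16 signed words (2^4 = 16).
The s1-initial words carry the normal form:
  the word s1s2s5s3s4 carries sign -1 and contributes -[[[[s1, s2], s5], s3], s4]
  the word s1s2s5s4s3 carries sign +1 and contributes +[[[[s1, s2], s5], s4], s3]


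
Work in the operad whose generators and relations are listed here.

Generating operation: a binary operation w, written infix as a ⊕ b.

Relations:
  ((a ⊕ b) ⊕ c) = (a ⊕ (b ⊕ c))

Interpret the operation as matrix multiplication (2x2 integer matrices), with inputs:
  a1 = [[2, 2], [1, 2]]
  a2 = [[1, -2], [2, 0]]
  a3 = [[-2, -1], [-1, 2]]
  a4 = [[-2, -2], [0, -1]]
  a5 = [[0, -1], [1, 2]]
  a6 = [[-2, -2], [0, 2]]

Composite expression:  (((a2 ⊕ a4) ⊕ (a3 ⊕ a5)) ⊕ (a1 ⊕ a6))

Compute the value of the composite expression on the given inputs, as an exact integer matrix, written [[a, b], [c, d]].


[[-8, 0], [56, -40]]

(a2 ⊕ a4) = [[-2, 0], [-4, -4]]
(a3 ⊕ a5) = [[-1, 0], [2, 5]]
((a2 ⊕ a4) ⊕ (a3 ⊕ a5)) = [[2, 0], [-4, -20]]
(a1 ⊕ a6) = [[-4, 0], [-2, 2]]
(((a2 ⊕ a4) ⊕ (a3 ⊕ a5)) ⊕ (a1 ⊕ a6)) = [[-8, 0], [56, -40]]


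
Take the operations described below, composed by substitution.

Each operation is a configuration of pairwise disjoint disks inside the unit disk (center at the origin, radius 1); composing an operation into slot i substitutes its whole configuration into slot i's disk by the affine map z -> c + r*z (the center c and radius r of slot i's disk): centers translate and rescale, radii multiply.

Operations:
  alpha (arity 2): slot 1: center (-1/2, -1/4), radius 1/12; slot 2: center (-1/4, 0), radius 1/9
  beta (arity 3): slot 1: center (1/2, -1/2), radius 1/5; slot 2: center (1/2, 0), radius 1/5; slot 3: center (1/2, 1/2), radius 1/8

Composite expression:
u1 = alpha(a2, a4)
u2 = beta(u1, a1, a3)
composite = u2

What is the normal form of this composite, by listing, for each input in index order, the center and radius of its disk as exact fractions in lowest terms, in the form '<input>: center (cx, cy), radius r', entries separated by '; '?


a1: center (1/2, 0), radius 1/5; a2: center (2/5, -11/20), radius 1/60; a3: center (1/2, 1/2), radius 1/8; a4: center (9/20, -1/2), radius 1/45


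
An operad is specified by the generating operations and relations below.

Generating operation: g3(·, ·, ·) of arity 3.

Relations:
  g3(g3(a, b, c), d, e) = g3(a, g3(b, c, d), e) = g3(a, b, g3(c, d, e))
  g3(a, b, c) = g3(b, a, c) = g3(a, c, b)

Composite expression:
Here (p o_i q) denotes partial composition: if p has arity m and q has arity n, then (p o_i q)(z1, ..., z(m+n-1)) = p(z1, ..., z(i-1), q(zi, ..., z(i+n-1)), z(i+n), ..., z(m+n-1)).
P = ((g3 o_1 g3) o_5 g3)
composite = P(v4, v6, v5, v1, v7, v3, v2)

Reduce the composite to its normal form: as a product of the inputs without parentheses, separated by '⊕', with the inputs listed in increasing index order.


v1 ⊕ v2 ⊕ v3 ⊕ v4 ⊕ v5 ⊕ v6 ⊕ v7


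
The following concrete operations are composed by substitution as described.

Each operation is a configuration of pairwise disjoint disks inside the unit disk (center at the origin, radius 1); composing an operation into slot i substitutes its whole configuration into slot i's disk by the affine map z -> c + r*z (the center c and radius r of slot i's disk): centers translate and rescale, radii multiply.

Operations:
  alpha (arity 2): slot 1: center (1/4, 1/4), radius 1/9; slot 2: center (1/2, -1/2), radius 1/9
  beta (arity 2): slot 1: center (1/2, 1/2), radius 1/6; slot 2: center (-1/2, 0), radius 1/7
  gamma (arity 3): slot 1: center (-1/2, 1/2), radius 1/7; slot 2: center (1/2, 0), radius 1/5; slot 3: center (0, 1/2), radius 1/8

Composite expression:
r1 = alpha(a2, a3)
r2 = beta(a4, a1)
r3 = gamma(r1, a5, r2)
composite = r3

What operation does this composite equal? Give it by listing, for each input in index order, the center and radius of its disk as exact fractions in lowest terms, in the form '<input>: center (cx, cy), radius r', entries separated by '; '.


Nesting under gamma composes maps z -> c + r*z down each a-path.
a2: after 2 affine steps, its disk has center (-13/28, 15/28), radius 1/63
a3: after 2 affine steps, its disk has center (-3/7, 3/7), radius 1/63
a5: after 1 affine step, its disk has center (1/2, 0), radius 1/5
a4: after 2 affine steps, its disk has center (1/16, 9/16), radius 1/48
a1: after 2 affine steps, its disk has center (-1/16, 1/2), radius 1/56

a1: center (-1/16, 1/2), radius 1/56; a2: center (-13/28, 15/28), radius 1/63; a3: center (-3/7, 3/7), radius 1/63; a4: center (1/16, 9/16), radius 1/48; a5: center (1/2, 0), radius 1/5


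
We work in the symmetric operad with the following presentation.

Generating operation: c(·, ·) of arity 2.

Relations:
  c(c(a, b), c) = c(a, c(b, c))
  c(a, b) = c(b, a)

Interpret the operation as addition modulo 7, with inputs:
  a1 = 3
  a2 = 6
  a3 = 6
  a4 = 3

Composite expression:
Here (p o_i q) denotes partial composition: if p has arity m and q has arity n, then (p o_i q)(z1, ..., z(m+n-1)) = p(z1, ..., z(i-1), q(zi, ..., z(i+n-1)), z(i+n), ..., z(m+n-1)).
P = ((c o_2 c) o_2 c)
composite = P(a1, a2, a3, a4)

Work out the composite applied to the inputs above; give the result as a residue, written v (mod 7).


4 (mod 7)


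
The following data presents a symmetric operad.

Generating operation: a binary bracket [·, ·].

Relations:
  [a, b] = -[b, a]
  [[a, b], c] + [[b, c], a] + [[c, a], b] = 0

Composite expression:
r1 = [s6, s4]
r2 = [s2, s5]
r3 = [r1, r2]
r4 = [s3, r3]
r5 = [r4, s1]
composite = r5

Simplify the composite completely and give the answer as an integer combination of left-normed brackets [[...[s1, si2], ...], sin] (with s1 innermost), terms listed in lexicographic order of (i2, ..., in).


A multilinear Lie element is pinned by s1-initial words (s1 innermost).
Composite bracket: [[s3, [[s6, s4], [s2, s5]]], s1]
Expanding via [a, b] = ab - ba: 32 signed words (2^5 = 32).
Only words starting with s1 matter:
  word s1s2s5s4s6s3 has sign +1, contributing +[[[[[s1, s2], s5], s4], s6], s3]
  word s1s2s5s6s4s3 has sign -1, contributing -[[[[[s1, s2], s5], s6], s4], s3]
  word s1s3s2s5s4s6 has sign -1, contributing -[[[[[s1, s3], s2], s5], s4], s6]
  word s1s3s2s5s6s4 has sign +1, contributing +[[[[[s1, s3], s2], s5], s6], s4]
  word s1s3s4s6s2s5 has sign +1, contributing +[[[[[s1, s3], s4], s6], s2], s5]
  word s1s3s4s6s5s2 has sign -1, contributing -[[[[[s1, s3], s4], s6], s5], s2]
  word s1s3s5s2s4s6 has sign +1, contributing +[[[[[s1, s3], s5], s2], s4], s6]
  word s1s3s5s2s6s4 has sign -1, contributing -[[[[[s1, s3], s5], s2], s6], s4]
  word s1s3s6s4s2s5 has sign -1, contributing -[[[[[s1, s3], s6], s4], s2], s5]
  word s1s3s6s4s5s2 has sign +1, contributing +[[[[[s1, s3], s6], s4], s5], s2]
  word s1s4s6s2s5s3 has sign -1, contributing -[[[[[s1, s4], s6], s2], s5], s3]
  word s1s4s6s5s2s3 has sign +1, contributing +[[[[[s1, s4], s6], s5], s2], s3]
  word s1s5s2s4s6s3 has sign -1, contributing -[[[[[s1, s5], s2], s4], s6], s3]
  word s1s5s2s6s4s3 has sign +1, contributing +[[[[[s1, s5], s2], s6], s4], s3]
  word s1s6s4s2s5s3 has sign +1, contributing +[[[[[s1, s6], s4], s2], s5], s3]
  word s1s6s4s5s2s3 has sign -1, contributing -[[[[[s1, s6], s4], s5], s2], s3]

[[[[[s1, s2], s5], s4], s6], s3] - [[[[[s1, s2], s5], s6], s4], s3] - [[[[[s1, s3], s2], s5], s4], s6] + [[[[[s1, s3], s2], s5], s6], s4] + [[[[[s1, s3], s4], s6], s2], s5] - [[[[[s1, s3], s4], s6], s5], s2] + [[[[[s1, s3], s5], s2], s4], s6] - [[[[[s1, s3], s5], s2], s6], s4] - [[[[[s1, s3], s6], s4], s2], s5] + [[[[[s1, s3], s6], s4], s5], s2] - [[[[[s1, s4], s6], s2], s5], s3] + [[[[[s1, s4], s6], s5], s2], s3] - [[[[[s1, s5], s2], s4], s6], s3] + [[[[[s1, s5], s2], s6], s4], s3] + [[[[[s1, s6], s4], s2], s5], s3] - [[[[[s1, s6], s4], s5], s2], s3]


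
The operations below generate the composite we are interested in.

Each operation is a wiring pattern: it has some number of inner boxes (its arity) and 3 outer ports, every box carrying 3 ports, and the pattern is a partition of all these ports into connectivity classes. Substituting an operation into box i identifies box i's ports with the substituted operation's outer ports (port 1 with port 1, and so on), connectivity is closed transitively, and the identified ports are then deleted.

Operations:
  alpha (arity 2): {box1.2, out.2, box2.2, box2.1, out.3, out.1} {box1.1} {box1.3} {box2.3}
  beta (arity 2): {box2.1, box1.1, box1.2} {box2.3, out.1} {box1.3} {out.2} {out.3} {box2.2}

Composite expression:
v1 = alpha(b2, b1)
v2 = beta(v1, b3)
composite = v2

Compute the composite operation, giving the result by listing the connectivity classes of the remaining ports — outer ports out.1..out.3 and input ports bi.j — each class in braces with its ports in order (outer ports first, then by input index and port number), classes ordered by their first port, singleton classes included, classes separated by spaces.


{out.1, b3.3} {out.2} {out.3} {b1.1, b1.2, b2.2, b3.1} {b1.3} {b2.1} {b2.3} {b3.2}

Treat the ports identified at beta as solder joints: merge, then drop.
stage alpha: inputs (b2, b1), connectivity {out.1, out.2, out.3, b1.1, b1.2, b2.2} {b1.3} {b2.1} {b2.3}, out.j its boundary
stage beta: inputs (b2, b1, b3), connectivity {out.1, b3.3} {out.2} {out.3} {b1.1, b1.2, b2.2, b3.1} {b1.3} {b2.1} {b2.3} {b3.2}, out.j its boundary


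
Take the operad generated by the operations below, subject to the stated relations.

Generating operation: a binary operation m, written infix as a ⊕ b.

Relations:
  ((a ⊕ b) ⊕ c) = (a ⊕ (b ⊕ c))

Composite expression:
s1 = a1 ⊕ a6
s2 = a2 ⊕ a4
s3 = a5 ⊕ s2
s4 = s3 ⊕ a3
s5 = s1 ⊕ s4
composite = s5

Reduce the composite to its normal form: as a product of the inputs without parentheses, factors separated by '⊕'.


a1 ⊕ a6 ⊕ a5 ⊕ a2 ⊕ a4 ⊕ a3

The m-tree's shape is irrelevant; the a-reading-order decides.
(a1 ⊕ a6) unparenthesizes to a1 ⊕ a6
(a2 ⊕ a4) unparenthesizes to a2 ⊕ a4
(a5 ⊕ (a2 ⊕ a4)) unparenthesizes to a5 ⊕ a2 ⊕ a4
((a5 ⊕ (a2 ⊕ a4)) ⊕ a3) unparenthesizes to a5 ⊕ a2 ⊕ a4 ⊕ a3
((a1 ⊕ a6) ⊕ ((a5 ⊕ (a2 ⊕ a4)) ⊕ a3)) unparenthesizes to a1 ⊕ a6 ⊕ a5 ⊕ a2 ⊕ a4 ⊕ a3


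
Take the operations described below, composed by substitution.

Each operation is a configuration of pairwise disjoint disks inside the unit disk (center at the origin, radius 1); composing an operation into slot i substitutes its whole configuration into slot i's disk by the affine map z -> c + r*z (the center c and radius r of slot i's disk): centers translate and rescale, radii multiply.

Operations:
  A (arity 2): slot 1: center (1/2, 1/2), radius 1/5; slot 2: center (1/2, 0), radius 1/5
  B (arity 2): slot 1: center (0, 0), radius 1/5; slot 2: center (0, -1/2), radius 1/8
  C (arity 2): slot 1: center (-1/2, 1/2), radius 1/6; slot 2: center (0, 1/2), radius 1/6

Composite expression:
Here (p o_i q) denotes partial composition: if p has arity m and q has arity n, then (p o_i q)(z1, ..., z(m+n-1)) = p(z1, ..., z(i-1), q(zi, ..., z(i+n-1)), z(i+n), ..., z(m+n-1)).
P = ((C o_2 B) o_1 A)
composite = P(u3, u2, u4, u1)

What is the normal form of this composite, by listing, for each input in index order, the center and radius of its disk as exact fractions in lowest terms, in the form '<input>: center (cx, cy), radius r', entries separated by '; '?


Follow each u-input down from C: c' goes to c + r*c', radius to r*r'.
input u3: composing its 2 substitution steps yields center (-5/12, 7/12), radius 1/30
input u2: composing its 2 substitution steps yields center (-5/12, 1/2), radius 1/30
input u4: composing its 2 substitution steps yields center (0, 1/2), radius 1/30
input u1: composing its 2 substitution steps yields center (0, 5/12), radius 1/48

u1: center (0, 5/12), radius 1/48; u2: center (-5/12, 1/2), radius 1/30; u3: center (-5/12, 7/12), radius 1/30; u4: center (0, 1/2), radius 1/30


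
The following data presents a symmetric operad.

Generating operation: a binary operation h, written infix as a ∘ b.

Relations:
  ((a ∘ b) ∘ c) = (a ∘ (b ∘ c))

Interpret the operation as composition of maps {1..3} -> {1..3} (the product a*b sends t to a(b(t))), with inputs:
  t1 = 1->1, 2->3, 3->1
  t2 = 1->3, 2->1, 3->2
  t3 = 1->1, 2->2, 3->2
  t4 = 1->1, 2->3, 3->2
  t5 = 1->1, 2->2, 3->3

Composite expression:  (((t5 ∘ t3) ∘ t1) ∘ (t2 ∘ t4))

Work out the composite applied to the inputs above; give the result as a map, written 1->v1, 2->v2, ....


1->1, 2->2, 3->1

(t5 ∘ t3) = 1->1, 2->2, 3->2
((t5 ∘ t3) ∘ t1) = 1->1, 2->2, 3->1
(t2 ∘ t4) = 1->3, 2->2, 3->1
(((t5 ∘ t3) ∘ t1) ∘ (t2 ∘ t4)) = 1->1, 2->2, 3->1


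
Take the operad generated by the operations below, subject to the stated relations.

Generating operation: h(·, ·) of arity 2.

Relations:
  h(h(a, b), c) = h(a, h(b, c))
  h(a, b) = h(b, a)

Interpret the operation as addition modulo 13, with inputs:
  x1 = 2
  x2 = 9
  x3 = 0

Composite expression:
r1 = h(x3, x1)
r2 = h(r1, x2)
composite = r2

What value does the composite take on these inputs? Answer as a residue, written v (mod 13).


11 (mod 13)

h(x3, x1) = 2
h(h(x3, x1), x2) = 11


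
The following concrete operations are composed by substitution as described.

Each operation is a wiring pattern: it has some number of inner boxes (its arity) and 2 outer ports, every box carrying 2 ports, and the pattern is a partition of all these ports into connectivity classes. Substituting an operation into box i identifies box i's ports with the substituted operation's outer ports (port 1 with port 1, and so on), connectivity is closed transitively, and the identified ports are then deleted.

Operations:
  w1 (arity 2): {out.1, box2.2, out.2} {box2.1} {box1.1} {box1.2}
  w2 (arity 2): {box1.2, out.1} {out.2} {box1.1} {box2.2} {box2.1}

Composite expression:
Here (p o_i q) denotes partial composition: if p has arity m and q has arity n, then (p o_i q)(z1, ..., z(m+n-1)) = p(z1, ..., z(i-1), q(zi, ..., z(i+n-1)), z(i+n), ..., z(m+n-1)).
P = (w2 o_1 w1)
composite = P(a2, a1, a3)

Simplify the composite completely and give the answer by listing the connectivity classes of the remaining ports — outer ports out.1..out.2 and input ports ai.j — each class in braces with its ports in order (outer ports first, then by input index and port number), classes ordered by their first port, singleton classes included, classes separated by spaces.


{out.1, a1.2} {out.2} {a1.1} {a2.1} {a2.2} {a3.1} {a3.2}

Reachability decides: close wires over w2-identified ports.
composing w1 on (a2, a1), with out.j its own outer ports: {out.1, out.2, a1.2} {a1.1} {a2.1} {a2.2}
composing w2 on (a2, a1, a3), with out.j its own outer ports: {out.1, a1.2} {out.2} {a1.1} {a2.1} {a2.2} {a3.1} {a3.2}


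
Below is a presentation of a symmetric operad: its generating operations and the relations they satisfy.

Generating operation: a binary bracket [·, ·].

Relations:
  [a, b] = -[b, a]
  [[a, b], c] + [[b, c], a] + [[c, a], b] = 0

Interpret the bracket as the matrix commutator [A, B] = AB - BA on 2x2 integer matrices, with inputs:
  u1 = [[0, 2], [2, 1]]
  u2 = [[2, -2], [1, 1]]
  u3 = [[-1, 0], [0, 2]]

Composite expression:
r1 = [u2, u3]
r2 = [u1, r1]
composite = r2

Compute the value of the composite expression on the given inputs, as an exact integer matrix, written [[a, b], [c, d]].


[[6, 6], [-3, -6]]

[u2, u3] = [[0, -6], [-3, 0]]
[u1, [u2, u3]] = [[6, 6], [-3, -6]]


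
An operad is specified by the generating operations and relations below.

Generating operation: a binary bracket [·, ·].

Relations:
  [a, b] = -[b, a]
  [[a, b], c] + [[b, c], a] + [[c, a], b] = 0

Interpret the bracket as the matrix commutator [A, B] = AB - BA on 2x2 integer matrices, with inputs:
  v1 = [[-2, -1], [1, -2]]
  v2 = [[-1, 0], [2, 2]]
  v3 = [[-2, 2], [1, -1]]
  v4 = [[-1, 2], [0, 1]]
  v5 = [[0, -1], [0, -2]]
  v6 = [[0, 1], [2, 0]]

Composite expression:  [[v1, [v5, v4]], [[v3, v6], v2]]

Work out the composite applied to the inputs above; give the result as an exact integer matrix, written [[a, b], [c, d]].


[[0, 12], [-72, 0]]

[v5, v4] = [[0, 2], [0, 0]]
[v1, [v5, v4]] = [[-2, 0], [0, 2]]
[v3, v6] = [[3, -1], [2, -3]]
[[v3, v6], v2] = [[-2, -3], [-18, 2]]
[[v1, [v5, v4]], [[v3, v6], v2]] = [[0, 12], [-72, 0]]


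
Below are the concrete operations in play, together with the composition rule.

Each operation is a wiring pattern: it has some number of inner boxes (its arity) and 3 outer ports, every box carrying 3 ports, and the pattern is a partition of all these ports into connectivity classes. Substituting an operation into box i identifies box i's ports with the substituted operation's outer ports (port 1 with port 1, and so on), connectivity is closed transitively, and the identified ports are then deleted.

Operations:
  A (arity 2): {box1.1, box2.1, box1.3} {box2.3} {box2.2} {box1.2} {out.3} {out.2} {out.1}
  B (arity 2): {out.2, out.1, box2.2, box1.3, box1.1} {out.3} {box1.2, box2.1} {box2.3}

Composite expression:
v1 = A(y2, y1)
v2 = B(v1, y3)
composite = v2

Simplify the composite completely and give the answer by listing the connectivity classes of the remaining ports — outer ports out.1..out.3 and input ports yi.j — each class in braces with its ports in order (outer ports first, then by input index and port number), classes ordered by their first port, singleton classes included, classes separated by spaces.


Two ports join when wires chain via B-identified ports.
through A, on inputs (y2, y1): {out.1} {out.2} {out.3} {y1.1, y2.1, y2.3} {y1.2} {y1.3} {y2.2} (out.j = stage outer ports)
through B, on inputs (y2, y1, y3): {out.1, out.2, y3.2} {out.3} {y1.1, y2.1, y2.3} {y1.2} {y1.3} {y2.2} {y3.1} {y3.3} (out.j = stage outer ports)

{out.1, out.2, y3.2} {out.3} {y1.1, y2.1, y2.3} {y1.2} {y1.3} {y2.2} {y3.1} {y3.3}


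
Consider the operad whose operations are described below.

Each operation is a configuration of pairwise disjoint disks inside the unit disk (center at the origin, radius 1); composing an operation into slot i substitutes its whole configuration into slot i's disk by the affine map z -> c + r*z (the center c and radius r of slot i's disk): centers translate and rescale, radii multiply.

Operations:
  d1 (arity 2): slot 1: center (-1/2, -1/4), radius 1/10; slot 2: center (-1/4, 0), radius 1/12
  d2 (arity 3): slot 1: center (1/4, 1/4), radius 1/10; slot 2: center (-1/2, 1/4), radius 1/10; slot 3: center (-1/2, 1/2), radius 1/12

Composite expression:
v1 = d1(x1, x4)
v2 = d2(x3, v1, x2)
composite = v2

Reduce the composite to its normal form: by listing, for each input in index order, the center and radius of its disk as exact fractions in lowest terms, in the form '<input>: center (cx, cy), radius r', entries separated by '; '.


x1: center (-11/20, 9/40), radius 1/100; x2: center (-1/2, 1/2), radius 1/12; x3: center (1/4, 1/4), radius 1/10; x4: center (-21/40, 1/4), radius 1/120

Affine substitution under d2: radii multiply and x-centers shift.
tracing x3 down its 1-map path: center (1/4, 1/4), radius 1/10
tracing x1 down its 2-map path: center (-11/20, 9/40), radius 1/100
tracing x4 down its 2-map path: center (-21/40, 1/4), radius 1/120
tracing x2 down its 1-map path: center (-1/2, 1/2), radius 1/12


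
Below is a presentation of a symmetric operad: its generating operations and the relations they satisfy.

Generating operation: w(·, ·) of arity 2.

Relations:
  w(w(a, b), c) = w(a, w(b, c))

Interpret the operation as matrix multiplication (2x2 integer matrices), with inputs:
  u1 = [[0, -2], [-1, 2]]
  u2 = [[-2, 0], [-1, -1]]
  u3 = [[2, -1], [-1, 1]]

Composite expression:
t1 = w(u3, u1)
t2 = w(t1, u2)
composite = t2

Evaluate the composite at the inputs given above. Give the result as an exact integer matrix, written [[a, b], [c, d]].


[[4, 6], [-2, -4]]

w(u3, u1) = [[1, -6], [-1, 4]]
w(w(u3, u1), u2) = [[4, 6], [-2, -4]]


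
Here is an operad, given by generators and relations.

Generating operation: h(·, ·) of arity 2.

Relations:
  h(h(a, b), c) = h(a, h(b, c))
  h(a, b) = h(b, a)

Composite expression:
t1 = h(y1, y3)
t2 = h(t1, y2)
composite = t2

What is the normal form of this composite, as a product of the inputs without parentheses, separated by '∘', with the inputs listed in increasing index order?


y1 ∘ y2 ∘ y3

Shape and order are irrelevant to h; the y-input set decides.
h(y1, y3) flattens to y1 ∘ y3
h(h(y1, y3), y2) flattens to y1 ∘ y3 ∘ y2
reordering the factors by index: y1 ∘ y2 ∘ y3


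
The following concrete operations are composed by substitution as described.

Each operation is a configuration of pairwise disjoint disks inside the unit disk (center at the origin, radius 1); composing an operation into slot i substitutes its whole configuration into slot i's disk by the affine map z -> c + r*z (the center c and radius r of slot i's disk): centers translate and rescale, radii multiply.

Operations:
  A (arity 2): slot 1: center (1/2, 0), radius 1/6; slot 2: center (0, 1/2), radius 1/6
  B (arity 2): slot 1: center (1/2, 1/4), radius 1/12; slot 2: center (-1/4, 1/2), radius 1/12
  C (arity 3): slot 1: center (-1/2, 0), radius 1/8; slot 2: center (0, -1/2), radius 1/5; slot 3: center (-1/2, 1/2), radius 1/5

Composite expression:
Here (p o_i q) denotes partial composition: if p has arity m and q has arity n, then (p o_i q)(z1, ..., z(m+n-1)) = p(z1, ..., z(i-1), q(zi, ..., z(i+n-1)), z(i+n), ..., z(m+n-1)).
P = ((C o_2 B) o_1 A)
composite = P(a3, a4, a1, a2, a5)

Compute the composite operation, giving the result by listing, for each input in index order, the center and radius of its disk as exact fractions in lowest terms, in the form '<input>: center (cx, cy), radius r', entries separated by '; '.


a1: center (1/10, -9/20), radius 1/60; a2: center (-1/20, -2/5), radius 1/60; a3: center (-7/16, 0), radius 1/48; a4: center (-1/2, 1/16), radius 1/48; a5: center (-1/2, 1/2), radius 1/5

Follow each a-input down from C: c' goes to c + r*c', radius to r*r'.
a3 passes through 2 substitutions, ending at center (-7/16, 0), radius 1/48
a4 passes through 2 substitutions, ending at center (-1/2, 1/16), radius 1/48
a1 passes through 2 substitutions, ending at center (1/10, -9/20), radius 1/60
a2 passes through 2 substitutions, ending at center (-1/20, -2/5), radius 1/60
a5 passes through 1 substitution, ending at center (-1/2, 1/2), radius 1/5


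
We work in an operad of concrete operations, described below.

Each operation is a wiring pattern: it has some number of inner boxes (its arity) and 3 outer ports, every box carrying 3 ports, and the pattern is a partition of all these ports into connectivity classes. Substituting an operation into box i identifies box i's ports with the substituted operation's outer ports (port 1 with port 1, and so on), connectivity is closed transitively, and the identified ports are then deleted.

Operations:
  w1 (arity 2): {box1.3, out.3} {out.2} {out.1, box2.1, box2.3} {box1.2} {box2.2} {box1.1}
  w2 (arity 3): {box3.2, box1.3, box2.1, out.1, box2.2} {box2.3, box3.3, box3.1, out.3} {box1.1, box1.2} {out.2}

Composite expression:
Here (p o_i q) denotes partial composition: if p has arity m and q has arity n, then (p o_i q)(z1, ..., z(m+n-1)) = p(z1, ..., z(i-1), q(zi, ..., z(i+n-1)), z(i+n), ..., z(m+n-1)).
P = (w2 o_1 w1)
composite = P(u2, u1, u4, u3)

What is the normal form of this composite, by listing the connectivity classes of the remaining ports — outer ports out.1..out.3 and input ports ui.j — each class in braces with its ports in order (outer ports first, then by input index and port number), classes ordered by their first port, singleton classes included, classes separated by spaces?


{out.1, u2.3, u3.2, u4.1, u4.2} {out.2} {out.3, u3.1, u3.3, u4.3} {u1.1, u1.3} {u1.2} {u2.1} {u2.2}


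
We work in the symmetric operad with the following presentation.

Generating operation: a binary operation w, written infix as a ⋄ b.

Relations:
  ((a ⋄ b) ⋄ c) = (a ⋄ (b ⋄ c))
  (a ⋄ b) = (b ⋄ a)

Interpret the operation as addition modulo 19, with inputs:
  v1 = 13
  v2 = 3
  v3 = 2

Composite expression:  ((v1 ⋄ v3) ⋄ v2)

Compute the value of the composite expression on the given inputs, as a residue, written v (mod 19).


18 (mod 19)


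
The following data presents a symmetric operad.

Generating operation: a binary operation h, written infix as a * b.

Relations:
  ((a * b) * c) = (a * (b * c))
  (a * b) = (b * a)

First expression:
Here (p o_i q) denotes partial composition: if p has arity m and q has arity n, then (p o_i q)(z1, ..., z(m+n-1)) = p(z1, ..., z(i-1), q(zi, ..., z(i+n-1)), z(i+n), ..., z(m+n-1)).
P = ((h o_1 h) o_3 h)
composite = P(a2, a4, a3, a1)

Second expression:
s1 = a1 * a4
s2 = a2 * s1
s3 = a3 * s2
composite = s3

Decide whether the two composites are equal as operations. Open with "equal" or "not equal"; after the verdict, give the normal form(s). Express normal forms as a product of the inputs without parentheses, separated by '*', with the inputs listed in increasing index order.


equal — both sides give a1 * a2 * a3 * a4


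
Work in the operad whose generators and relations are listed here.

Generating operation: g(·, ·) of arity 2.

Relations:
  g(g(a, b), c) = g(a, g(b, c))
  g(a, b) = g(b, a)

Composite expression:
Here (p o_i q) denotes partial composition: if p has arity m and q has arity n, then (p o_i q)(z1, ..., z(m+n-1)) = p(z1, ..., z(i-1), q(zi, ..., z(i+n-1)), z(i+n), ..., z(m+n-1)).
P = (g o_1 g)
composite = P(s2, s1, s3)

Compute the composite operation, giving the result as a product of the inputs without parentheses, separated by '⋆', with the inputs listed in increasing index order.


With g associative and commutative, the s-input set is all that matters.
g(s2, s1) collapses to s2 ⋆ s1
g(g(s2, s1), s3) collapses to s2 ⋆ s1 ⋆ s3
sorting the factors by input index: s1 ⋆ s2 ⋆ s3

s1 ⋆ s2 ⋆ s3


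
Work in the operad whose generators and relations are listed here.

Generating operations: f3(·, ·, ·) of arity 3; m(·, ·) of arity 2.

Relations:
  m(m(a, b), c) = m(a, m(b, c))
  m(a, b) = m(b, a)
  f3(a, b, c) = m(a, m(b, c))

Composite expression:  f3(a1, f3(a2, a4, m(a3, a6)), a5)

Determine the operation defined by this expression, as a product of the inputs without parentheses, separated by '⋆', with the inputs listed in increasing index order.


a1 ⋆ a2 ⋆ a3 ⋆ a4 ⋆ a5 ⋆ a6

Reordering under f3 is free, so list the a-inputs canonically.
m(a3, a6) flattens to a3 ⋆ a6
f3(a2, a4, m(a3, a6)) flattens to a2 ⋆ a4 ⋆ a3 ⋆ a6
f3(a1, f3(a2, a4, m(a3, a6)), a5) flattens to a1 ⋆ a2 ⋆ a4 ⋆ a3 ⋆ a6 ⋆ a5
commutativity sorts the factors: a1 ⋆ a2 ⋆ a3 ⋆ a4 ⋆ a5 ⋆ a6


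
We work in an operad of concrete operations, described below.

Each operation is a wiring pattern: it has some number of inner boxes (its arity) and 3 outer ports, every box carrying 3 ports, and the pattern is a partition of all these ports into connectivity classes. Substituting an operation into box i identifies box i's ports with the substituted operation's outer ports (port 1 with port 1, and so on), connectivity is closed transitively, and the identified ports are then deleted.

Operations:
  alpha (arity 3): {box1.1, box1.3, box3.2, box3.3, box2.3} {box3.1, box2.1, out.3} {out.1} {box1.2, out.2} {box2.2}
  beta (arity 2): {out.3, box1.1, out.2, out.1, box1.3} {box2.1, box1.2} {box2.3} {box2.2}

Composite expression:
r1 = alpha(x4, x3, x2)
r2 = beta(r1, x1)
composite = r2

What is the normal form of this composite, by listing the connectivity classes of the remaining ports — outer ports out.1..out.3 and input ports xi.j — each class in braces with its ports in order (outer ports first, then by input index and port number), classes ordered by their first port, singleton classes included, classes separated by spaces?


{out.1, out.2, out.3, x2.1, x3.1} {x1.1, x4.2} {x1.2} {x1.3} {x2.2, x2.3, x3.3, x4.1, x4.3} {x3.2}

Connectivity passes through glued beta-boundaries; trace each wire chain.
through alpha, on inputs (x4, x3, x2): {out.1} {out.2, x4.2} {out.3, x2.1, x3.1} {x2.2, x2.3, x3.3, x4.1, x4.3} {x3.2} (out.j = stage outer ports)
through beta, on inputs (x4, x3, x2, x1): {out.1, out.2, out.3, x2.1, x3.1} {x1.1, x4.2} {x1.2} {x1.3} {x2.2, x2.3, x3.3, x4.1, x4.3} {x3.2} (out.j = stage outer ports)


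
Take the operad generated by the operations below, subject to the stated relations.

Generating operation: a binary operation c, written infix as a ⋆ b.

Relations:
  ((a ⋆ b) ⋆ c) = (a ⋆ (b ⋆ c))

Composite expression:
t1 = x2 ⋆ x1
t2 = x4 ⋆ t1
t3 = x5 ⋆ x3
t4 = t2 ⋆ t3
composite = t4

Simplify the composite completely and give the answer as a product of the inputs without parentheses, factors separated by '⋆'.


x4 ⋆ x2 ⋆ x1 ⋆ x5 ⋆ x3

Key point: c is associative — brackets drop, the x-order remains.
(x2 ⋆ x1) unparenthesizes to x2 ⋆ x1
(x4 ⋆ (x2 ⋆ x1)) unparenthesizes to x4 ⋆ x2 ⋆ x1
(x5 ⋆ x3) unparenthesizes to x5 ⋆ x3
((x4 ⋆ (x2 ⋆ x1)) ⋆ (x5 ⋆ x3)) unparenthesizes to x4 ⋆ x2 ⋆ x1 ⋆ x5 ⋆ x3


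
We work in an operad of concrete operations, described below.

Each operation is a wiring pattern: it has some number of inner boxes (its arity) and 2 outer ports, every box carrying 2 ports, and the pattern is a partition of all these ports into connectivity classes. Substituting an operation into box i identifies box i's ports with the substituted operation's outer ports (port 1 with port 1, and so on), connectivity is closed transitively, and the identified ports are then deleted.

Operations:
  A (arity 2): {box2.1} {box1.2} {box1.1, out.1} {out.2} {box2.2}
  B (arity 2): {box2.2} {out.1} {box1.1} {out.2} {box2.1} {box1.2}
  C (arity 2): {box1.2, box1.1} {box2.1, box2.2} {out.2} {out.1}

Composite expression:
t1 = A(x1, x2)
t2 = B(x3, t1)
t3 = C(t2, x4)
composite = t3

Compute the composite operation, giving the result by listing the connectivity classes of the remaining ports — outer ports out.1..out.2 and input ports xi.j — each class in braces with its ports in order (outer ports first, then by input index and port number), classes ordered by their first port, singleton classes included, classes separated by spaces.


After gluing at C, chains via deleted ports link the x-ports.
composing A on (x1, x2), with out.j its own outer ports: {out.1, x1.1} {out.2} {x1.2} {x2.1} {x2.2}
composing B on (x3, x1, x2), with out.j its own outer ports: {out.1} {out.2} {x1.1} {x1.2} {x2.1} {x2.2} {x3.1} {x3.2}
composing C on (x3, x1, x2, x4), with out.j its own outer ports: {out.1} {out.2} {x1.1} {x1.2} {x2.1} {x2.2} {x3.1} {x3.2} {x4.1, x4.2}

{out.1} {out.2} {x1.1} {x1.2} {x2.1} {x2.2} {x3.1} {x3.2} {x4.1, x4.2}


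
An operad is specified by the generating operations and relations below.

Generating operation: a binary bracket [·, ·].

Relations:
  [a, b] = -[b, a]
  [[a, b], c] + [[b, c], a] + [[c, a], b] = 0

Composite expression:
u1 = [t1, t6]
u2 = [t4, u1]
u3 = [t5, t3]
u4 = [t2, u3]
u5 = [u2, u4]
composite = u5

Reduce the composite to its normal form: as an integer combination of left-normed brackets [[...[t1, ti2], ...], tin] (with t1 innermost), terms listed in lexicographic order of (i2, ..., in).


[[[[[t1, t6], t4], t2], t3], t5] - [[[[[t1, t6], t4], t2], t5], t3] - [[[[[t1, t6], t4], t3], t5], t2] + [[[[[t1, t6], t4], t5], t3], t2]

Skip Jacobi rewriting: expand, keep t1-initial words, read off terms.
Composite bracket: [[t4, [t1, t6]], [t2, [t5, t3]]]
Each bracket splits as ab - ba, giving 32 signed words (2^5 = 32).
Only words starting with t1 matter:
  the word t1t6t4t2t3t5 carries sign +1 and contributes +[[[[[t1, t6], t4], t2], t3], t5]
  the word t1t6t4t2t5t3 carries sign -1 and contributes -[[[[[t1, t6], t4], t2], t5], t3]
  the word t1t6t4t3t5t2 carries sign -1 and contributes -[[[[[t1, t6], t4], t3], t5], t2]
  the word t1t6t4t5t3t2 carries sign +1 and contributes +[[[[[t1, t6], t4], t5], t3], t2]


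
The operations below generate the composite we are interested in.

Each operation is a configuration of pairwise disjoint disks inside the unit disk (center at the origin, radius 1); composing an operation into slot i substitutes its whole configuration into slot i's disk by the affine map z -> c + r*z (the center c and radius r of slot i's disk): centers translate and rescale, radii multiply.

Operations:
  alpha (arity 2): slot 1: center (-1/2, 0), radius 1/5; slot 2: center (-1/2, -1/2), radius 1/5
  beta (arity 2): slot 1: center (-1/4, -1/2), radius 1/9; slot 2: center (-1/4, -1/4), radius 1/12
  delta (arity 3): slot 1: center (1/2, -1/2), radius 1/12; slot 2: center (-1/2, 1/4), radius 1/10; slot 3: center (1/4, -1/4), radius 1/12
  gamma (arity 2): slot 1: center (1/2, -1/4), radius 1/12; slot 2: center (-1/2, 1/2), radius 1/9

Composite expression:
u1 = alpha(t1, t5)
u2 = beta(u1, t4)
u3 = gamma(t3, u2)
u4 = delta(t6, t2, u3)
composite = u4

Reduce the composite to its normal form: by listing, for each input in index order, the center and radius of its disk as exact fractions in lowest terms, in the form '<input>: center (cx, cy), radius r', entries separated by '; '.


t1: center (799/3888, -23/108), radius 1/4860; t2: center (-1/2, 1/4), radius 1/10; t3: center (7/24, -13/48), radius 1/144; t4: center (89/432, -91/432), radius 1/1296; t5: center (799/3888, -415/1944), radius 1/4860; t6: center (1/2, -1/2), radius 1/12

Below delta, radii multiply path by path; the t-disk centers shift.
input t6: applying the 1 nested substitution gives center (1/2, -1/2), radius 1/12
input t2: applying the 1 nested substitution gives center (-1/2, 1/4), radius 1/10
input t3: applying the 2 nested substitutions gives center (7/24, -13/48), radius 1/144
input t1: applying the 4 nested substitutions gives center (799/3888, -23/108), radius 1/4860
input t5: applying the 4 nested substitutions gives center (799/3888, -415/1944), radius 1/4860
input t4: applying the 3 nested substitutions gives center (89/432, -91/432), radius 1/1296


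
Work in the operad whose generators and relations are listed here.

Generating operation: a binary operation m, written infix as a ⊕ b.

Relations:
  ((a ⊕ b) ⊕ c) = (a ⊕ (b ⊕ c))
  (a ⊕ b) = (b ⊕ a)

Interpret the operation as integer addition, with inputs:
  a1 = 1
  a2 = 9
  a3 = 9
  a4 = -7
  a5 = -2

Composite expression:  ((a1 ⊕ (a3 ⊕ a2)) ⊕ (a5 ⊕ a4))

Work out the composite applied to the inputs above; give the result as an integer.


10

(a3 ⊕ a2) = 18
(a1 ⊕ (a3 ⊕ a2)) = 19
(a5 ⊕ a4) = -9
((a1 ⊕ (a3 ⊕ a2)) ⊕ (a5 ⊕ a4)) = 10
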